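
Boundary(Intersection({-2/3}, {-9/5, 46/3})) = EmptySet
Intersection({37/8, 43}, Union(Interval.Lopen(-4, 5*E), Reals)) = {37/8, 43}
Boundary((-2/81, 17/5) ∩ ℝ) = {-2/81, 17/5}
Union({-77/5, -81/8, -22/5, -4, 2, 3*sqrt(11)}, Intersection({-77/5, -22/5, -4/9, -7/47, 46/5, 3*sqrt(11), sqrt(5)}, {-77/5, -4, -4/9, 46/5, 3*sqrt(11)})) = {-77/5, -81/8, -22/5, -4, -4/9, 2, 46/5, 3*sqrt(11)}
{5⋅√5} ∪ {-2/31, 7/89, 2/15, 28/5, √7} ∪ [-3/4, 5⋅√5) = [-3/4, 5⋅√5]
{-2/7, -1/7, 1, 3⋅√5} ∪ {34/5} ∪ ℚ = ℚ ∪ {3⋅√5}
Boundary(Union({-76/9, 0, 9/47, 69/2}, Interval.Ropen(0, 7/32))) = {-76/9, 0, 7/32, 69/2}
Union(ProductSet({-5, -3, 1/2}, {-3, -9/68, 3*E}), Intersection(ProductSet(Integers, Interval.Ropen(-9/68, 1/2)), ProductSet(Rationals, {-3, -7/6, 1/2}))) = ProductSet({-5, -3, 1/2}, {-3, -9/68, 3*E})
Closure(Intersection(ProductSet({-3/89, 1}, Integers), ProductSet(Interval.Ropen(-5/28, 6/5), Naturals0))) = ProductSet({-3/89, 1}, Naturals0)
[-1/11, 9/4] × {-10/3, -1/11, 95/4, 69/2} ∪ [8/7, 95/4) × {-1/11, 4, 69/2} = ([8/7, 95/4) × {-1/11, 4, 69/2}) ∪ ([-1/11, 9/4] × {-10/3, -1/11, 95/4, 69/2})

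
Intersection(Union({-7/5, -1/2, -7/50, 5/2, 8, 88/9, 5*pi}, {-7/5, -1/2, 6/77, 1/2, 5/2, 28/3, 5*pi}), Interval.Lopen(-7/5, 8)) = {-1/2, -7/50, 6/77, 1/2, 5/2, 8}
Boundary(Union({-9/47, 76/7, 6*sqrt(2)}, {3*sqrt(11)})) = {-9/47, 76/7, 3*sqrt(11), 6*sqrt(2)}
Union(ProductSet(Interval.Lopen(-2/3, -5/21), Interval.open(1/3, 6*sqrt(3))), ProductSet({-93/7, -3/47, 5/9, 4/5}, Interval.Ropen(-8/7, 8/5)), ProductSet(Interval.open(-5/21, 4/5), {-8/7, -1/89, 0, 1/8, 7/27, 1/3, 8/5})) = Union(ProductSet({-93/7, -3/47, 5/9, 4/5}, Interval.Ropen(-8/7, 8/5)), ProductSet(Interval.Lopen(-2/3, -5/21), Interval.open(1/3, 6*sqrt(3))), ProductSet(Interval.open(-5/21, 4/5), {-8/7, -1/89, 0, 1/8, 7/27, 1/3, 8/5}))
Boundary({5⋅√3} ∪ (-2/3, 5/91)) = {-2/3, 5/91, 5⋅√3}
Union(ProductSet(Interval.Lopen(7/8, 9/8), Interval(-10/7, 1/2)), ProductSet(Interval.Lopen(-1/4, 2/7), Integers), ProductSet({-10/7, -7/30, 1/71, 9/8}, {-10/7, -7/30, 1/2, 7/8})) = Union(ProductSet({-10/7, -7/30, 1/71, 9/8}, {-10/7, -7/30, 1/2, 7/8}), ProductSet(Interval.Lopen(-1/4, 2/7), Integers), ProductSet(Interval.Lopen(7/8, 9/8), Interval(-10/7, 1/2)))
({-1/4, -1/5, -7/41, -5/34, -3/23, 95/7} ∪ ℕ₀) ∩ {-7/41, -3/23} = {-7/41, -3/23}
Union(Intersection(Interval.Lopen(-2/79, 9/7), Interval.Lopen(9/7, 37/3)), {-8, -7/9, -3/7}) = {-8, -7/9, -3/7}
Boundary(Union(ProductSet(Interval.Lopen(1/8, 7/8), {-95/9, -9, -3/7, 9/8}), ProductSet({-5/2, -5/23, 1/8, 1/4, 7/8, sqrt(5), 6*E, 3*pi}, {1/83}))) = Union(ProductSet({-5/2, -5/23, 1/8, 1/4, 7/8, sqrt(5), 6*E, 3*pi}, {1/83}), ProductSet(Interval(1/8, 7/8), {-95/9, -9, -3/7, 9/8}))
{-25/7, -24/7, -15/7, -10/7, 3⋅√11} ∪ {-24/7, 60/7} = {-25/7, -24/7, -15/7, -10/7, 60/7, 3⋅√11}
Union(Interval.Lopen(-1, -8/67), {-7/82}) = Union({-7/82}, Interval.Lopen(-1, -8/67))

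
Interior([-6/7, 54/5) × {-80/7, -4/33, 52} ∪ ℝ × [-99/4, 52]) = ℝ × (-99/4, 52)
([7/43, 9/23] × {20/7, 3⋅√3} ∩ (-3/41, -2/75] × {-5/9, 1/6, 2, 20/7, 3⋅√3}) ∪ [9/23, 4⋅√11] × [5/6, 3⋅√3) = [9/23, 4⋅√11] × [5/6, 3⋅√3)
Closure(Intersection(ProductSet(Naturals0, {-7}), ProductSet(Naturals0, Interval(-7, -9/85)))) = ProductSet(Naturals0, {-7})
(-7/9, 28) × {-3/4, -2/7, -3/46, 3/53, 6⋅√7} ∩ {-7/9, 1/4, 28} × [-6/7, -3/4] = {1/4} × {-3/4}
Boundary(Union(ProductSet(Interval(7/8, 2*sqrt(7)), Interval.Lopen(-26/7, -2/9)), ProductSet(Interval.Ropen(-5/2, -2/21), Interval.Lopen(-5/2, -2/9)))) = Union(ProductSet({-5/2, -2/21}, Interval(-5/2, -2/9)), ProductSet({7/8, 2*sqrt(7)}, Interval(-26/7, -2/9)), ProductSet(Interval(-5/2, -2/21), {-5/2, -2/9}), ProductSet(Interval(7/8, 2*sqrt(7)), {-26/7, -2/9}))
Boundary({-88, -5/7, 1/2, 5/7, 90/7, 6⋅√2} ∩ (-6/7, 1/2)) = {-5/7}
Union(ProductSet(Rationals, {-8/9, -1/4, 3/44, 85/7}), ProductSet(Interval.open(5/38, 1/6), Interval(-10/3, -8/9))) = Union(ProductSet(Interval.open(5/38, 1/6), Interval(-10/3, -8/9)), ProductSet(Rationals, {-8/9, -1/4, 3/44, 85/7}))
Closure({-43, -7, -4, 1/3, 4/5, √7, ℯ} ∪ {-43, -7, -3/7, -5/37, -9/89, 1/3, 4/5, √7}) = {-43, -7, -4, -3/7, -5/37, -9/89, 1/3, 4/5, √7, ℯ}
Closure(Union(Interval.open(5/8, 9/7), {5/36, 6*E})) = Union({5/36, 6*E}, Interval(5/8, 9/7))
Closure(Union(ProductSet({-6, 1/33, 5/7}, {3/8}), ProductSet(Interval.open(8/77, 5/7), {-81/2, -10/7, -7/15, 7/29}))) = Union(ProductSet({-6, 1/33, 5/7}, {3/8}), ProductSet(Interval(8/77, 5/7), {-81/2, -10/7, -7/15, 7/29}))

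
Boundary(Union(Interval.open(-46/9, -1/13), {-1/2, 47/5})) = {-46/9, -1/13, 47/5}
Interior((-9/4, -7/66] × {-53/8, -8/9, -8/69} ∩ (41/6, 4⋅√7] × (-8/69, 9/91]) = ∅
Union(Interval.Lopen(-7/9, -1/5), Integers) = Union(Integers, Interval.Lopen(-7/9, -1/5))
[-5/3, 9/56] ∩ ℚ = ℚ ∩ [-5/3, 9/56]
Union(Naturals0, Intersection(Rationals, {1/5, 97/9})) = Union({1/5, 97/9}, Naturals0)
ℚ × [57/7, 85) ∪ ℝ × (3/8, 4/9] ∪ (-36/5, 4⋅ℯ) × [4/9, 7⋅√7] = (ℚ × [57/7, 85)) ∪ (ℝ × (3/8, 4/9]) ∪ ((-36/5, 4⋅ℯ) × [4/9, 7⋅√7])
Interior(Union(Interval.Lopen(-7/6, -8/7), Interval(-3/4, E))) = Union(Interval.open(-7/6, -8/7), Interval.open(-3/4, E))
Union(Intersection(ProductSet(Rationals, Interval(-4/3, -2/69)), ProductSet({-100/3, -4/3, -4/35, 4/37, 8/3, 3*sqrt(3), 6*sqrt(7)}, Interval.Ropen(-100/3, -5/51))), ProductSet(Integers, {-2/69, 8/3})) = Union(ProductSet({-100/3, -4/3, -4/35, 4/37, 8/3}, Interval.Ropen(-4/3, -5/51)), ProductSet(Integers, {-2/69, 8/3}))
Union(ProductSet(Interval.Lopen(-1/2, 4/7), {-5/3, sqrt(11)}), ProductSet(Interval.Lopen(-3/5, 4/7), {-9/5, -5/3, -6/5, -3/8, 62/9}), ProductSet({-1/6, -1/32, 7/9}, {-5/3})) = Union(ProductSet({-1/6, -1/32, 7/9}, {-5/3}), ProductSet(Interval.Lopen(-3/5, 4/7), {-9/5, -5/3, -6/5, -3/8, 62/9}), ProductSet(Interval.Lopen(-1/2, 4/7), {-5/3, sqrt(11)}))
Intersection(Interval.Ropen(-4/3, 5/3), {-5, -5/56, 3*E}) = {-5/56}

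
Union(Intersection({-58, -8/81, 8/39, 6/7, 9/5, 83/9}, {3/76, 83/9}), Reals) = Reals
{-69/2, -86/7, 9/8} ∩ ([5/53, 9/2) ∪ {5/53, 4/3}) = {9/8}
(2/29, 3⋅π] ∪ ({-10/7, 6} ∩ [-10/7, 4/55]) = {-10/7} ∪ (2/29, 3⋅π]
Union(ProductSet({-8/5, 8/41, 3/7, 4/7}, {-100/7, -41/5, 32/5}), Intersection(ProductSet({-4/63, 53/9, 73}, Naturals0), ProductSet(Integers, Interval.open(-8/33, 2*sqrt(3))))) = Union(ProductSet({73}, Range(0, 4, 1)), ProductSet({-8/5, 8/41, 3/7, 4/7}, {-100/7, -41/5, 32/5}))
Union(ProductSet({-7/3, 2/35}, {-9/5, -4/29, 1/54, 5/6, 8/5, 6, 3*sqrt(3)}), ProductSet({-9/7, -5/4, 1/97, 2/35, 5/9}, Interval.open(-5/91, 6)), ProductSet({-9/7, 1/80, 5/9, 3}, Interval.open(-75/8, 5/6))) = Union(ProductSet({-7/3, 2/35}, {-9/5, -4/29, 1/54, 5/6, 8/5, 6, 3*sqrt(3)}), ProductSet({-9/7, 1/80, 5/9, 3}, Interval.open(-75/8, 5/6)), ProductSet({-9/7, -5/4, 1/97, 2/35, 5/9}, Interval.open(-5/91, 6)))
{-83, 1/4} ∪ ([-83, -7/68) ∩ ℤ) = {-83, -82, …, -1} ∪ {1/4}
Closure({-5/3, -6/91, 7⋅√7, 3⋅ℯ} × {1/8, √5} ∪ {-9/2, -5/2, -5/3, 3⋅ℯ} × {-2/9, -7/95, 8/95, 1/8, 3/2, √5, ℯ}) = ({-5/3, -6/91, 7⋅√7, 3⋅ℯ} × {1/8, √5}) ∪ ({-9/2, -5/2, -5/3, 3⋅ℯ} × {-2/9, -7/95, 8/95, 1/8, 3/2, √5, ℯ})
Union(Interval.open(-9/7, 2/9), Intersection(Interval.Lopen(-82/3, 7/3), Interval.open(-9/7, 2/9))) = Interval.open(-9/7, 2/9)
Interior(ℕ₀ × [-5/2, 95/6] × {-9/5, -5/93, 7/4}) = ∅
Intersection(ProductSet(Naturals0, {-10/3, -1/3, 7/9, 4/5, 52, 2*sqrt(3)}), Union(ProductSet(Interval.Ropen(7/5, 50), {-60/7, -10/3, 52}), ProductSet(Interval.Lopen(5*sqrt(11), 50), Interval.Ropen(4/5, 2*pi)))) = Union(ProductSet(Range(2, 50, 1), {-10/3, 52}), ProductSet(Range(17, 51, 1), {4/5, 2*sqrt(3)}))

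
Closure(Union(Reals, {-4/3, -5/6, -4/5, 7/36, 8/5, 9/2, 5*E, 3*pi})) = Reals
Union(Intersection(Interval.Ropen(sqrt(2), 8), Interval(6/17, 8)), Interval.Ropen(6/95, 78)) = Interval.Ropen(6/95, 78)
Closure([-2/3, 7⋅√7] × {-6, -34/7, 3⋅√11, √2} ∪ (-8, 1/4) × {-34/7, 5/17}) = ([-8, 1/4] × {-34/7, 5/17}) ∪ ([-2/3, 7⋅√7] × {-6, -34/7, 3⋅√11, √2})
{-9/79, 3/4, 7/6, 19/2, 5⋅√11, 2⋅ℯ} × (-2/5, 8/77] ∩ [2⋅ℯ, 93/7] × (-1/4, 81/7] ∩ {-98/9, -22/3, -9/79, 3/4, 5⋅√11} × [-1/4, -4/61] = ∅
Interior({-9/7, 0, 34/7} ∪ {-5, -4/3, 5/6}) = ∅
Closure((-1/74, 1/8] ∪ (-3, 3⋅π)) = [-3, 3⋅π]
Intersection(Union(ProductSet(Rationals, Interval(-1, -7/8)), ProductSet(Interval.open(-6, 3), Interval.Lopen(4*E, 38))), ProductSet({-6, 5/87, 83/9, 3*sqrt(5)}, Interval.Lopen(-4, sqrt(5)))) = ProductSet({-6, 5/87, 83/9}, Interval(-1, -7/8))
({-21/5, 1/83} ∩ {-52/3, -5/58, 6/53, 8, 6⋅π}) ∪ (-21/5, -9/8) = (-21/5, -9/8)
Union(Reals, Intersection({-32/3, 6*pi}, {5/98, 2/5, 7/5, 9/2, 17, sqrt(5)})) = Reals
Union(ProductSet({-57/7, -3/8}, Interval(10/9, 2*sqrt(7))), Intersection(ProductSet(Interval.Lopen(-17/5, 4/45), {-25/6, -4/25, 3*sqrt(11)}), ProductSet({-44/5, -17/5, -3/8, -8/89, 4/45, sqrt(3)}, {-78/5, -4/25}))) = Union(ProductSet({-57/7, -3/8}, Interval(10/9, 2*sqrt(7))), ProductSet({-3/8, -8/89, 4/45}, {-4/25}))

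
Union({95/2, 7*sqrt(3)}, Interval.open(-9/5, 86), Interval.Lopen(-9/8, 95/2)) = Interval.open(-9/5, 86)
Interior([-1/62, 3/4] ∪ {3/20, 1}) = (-1/62, 3/4)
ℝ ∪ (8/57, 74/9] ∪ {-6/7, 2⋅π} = (-∞, ∞)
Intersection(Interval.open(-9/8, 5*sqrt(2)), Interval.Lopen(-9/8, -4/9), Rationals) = Intersection(Interval.Lopen(-9/8, -4/9), Rationals)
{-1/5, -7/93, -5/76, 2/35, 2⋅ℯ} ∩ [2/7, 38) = {2⋅ℯ}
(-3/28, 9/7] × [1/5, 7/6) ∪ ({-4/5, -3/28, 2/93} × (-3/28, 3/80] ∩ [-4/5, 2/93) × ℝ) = ({-4/5, -3/28} × (-3/28, 3/80]) ∪ ((-3/28, 9/7] × [1/5, 7/6))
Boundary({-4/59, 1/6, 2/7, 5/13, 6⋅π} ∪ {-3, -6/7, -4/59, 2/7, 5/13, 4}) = {-3, -6/7, -4/59, 1/6, 2/7, 5/13, 4, 6⋅π}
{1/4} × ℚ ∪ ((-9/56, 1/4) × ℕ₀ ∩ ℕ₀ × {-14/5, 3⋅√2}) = {1/4} × ℚ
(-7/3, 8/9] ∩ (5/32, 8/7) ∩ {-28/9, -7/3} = ∅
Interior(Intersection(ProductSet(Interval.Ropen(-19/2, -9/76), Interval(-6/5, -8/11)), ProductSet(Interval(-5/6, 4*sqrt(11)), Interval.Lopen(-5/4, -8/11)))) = ProductSet(Interval.open(-5/6, -9/76), Interval.open(-6/5, -8/11))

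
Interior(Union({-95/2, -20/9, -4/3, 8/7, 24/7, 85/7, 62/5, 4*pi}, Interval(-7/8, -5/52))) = Interval.open(-7/8, -5/52)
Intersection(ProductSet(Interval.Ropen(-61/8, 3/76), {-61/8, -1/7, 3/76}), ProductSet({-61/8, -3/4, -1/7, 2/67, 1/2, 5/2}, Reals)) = ProductSet({-61/8, -3/4, -1/7, 2/67}, {-61/8, -1/7, 3/76})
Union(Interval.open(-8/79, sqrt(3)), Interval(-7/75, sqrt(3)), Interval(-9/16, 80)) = Interval(-9/16, 80)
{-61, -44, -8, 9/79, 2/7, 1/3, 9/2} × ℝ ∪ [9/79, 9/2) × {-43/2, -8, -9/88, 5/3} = ({-61, -44, -8, 9/79, 2/7, 1/3, 9/2} × ℝ) ∪ ([9/79, 9/2) × {-43/2, -8, -9/88, 5/3})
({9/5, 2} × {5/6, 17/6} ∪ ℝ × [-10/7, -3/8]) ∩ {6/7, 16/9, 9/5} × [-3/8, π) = ({9/5} × {5/6, 17/6}) ∪ ({6/7, 16/9, 9/5} × {-3/8})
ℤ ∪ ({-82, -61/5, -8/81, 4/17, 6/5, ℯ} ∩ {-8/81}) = ℤ ∪ {-8/81}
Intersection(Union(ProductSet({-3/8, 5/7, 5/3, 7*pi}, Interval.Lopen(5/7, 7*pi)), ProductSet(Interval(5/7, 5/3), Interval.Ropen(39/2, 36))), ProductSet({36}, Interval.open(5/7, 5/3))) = EmptySet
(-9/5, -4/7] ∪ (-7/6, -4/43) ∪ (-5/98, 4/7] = (-9/5, -4/43) ∪ (-5/98, 4/7]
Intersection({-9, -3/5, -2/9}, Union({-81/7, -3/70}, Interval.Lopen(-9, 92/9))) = {-3/5, -2/9}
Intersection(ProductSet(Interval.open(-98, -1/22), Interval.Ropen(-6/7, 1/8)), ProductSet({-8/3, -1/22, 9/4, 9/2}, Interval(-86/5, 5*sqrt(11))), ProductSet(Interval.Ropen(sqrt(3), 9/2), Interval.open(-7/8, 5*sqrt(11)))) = EmptySet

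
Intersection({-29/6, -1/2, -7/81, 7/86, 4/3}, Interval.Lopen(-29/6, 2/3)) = {-1/2, -7/81, 7/86}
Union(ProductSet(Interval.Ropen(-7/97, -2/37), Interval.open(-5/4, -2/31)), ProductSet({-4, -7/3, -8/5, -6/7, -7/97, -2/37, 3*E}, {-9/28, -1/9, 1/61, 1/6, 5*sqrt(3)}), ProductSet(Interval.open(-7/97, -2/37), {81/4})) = Union(ProductSet({-4, -7/3, -8/5, -6/7, -7/97, -2/37, 3*E}, {-9/28, -1/9, 1/61, 1/6, 5*sqrt(3)}), ProductSet(Interval.Ropen(-7/97, -2/37), Interval.open(-5/4, -2/31)), ProductSet(Interval.open(-7/97, -2/37), {81/4}))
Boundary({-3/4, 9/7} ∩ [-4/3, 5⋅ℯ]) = {-3/4, 9/7}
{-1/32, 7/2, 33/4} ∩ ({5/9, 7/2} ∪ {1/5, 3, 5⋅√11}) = {7/2}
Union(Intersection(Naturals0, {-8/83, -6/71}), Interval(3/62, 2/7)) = Interval(3/62, 2/7)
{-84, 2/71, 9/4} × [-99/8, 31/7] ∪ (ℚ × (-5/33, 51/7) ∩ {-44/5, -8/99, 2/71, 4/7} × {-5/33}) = {-84, 2/71, 9/4} × [-99/8, 31/7]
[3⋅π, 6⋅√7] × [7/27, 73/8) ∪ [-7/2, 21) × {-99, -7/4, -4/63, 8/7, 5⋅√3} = ([-7/2, 21) × {-99, -7/4, -4/63, 8/7, 5⋅√3}) ∪ ([3⋅π, 6⋅√7] × [7/27, 73/8))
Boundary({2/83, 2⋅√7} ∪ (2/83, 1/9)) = {2/83, 1/9, 2⋅√7}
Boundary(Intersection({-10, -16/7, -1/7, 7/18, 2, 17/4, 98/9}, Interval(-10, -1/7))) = {-10, -16/7, -1/7}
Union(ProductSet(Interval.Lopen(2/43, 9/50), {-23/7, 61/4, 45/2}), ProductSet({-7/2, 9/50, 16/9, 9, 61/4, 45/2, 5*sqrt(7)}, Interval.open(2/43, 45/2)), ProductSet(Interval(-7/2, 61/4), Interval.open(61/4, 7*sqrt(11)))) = Union(ProductSet({-7/2, 9/50, 16/9, 9, 61/4, 45/2, 5*sqrt(7)}, Interval.open(2/43, 45/2)), ProductSet(Interval(-7/2, 61/4), Interval.open(61/4, 7*sqrt(11))), ProductSet(Interval.Lopen(2/43, 9/50), {-23/7, 61/4, 45/2}))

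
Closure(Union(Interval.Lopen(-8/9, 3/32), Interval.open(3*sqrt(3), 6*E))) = Union(Interval(-8/9, 3/32), Interval(3*sqrt(3), 6*E))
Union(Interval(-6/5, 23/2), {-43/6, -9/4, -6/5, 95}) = Union({-43/6, -9/4, 95}, Interval(-6/5, 23/2))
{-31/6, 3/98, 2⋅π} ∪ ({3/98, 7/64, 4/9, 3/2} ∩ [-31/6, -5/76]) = {-31/6, 3/98, 2⋅π}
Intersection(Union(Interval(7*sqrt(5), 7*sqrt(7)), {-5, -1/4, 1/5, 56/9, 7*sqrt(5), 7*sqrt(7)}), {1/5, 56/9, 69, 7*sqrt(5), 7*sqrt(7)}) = {1/5, 56/9, 7*sqrt(5), 7*sqrt(7)}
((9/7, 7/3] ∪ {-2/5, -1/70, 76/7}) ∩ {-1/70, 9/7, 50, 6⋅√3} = {-1/70}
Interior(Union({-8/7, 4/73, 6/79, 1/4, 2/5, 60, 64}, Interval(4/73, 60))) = Interval.open(4/73, 60)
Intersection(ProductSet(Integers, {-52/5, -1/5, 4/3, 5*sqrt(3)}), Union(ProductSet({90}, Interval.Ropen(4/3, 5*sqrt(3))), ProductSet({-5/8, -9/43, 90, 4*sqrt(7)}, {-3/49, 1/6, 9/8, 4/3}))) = ProductSet({90}, {4/3})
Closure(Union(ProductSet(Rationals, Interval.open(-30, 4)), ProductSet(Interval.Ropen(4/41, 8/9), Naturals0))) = Union(ProductSet(Interval(4/41, 8/9), Naturals0), ProductSet(Reals, Interval(-30, 4)))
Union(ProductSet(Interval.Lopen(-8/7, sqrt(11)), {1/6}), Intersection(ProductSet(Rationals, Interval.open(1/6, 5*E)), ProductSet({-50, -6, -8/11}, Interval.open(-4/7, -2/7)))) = ProductSet(Interval.Lopen(-8/7, sqrt(11)), {1/6})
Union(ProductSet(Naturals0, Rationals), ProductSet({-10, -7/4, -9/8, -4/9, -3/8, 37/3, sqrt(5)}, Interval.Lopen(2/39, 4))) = Union(ProductSet({-10, -7/4, -9/8, -4/9, -3/8, 37/3, sqrt(5)}, Interval.Lopen(2/39, 4)), ProductSet(Naturals0, Rationals))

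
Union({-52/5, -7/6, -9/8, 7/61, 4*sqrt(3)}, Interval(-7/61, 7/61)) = Union({-52/5, -7/6, -9/8, 4*sqrt(3)}, Interval(-7/61, 7/61))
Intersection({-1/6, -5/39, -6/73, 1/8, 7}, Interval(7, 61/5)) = {7}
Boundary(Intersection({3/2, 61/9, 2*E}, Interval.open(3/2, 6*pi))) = {61/9, 2*E}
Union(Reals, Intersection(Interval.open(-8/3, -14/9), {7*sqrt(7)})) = Reals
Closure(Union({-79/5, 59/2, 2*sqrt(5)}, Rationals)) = Reals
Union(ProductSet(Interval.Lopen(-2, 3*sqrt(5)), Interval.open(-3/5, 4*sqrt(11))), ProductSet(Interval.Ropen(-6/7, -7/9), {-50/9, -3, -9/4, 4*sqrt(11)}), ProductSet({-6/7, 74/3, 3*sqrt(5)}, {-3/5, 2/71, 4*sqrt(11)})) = Union(ProductSet({-6/7, 74/3, 3*sqrt(5)}, {-3/5, 2/71, 4*sqrt(11)}), ProductSet(Interval.Lopen(-2, 3*sqrt(5)), Interval.open(-3/5, 4*sqrt(11))), ProductSet(Interval.Ropen(-6/7, -7/9), {-50/9, -3, -9/4, 4*sqrt(11)}))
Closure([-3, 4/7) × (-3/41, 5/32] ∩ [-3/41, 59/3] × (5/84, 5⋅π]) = ({-3/41, 4/7} × [5/84, 5/32]) ∪ ([-3/41, 4/7] × {5/84, 5/32}) ∪ ([-3/41, 4/7) × (5/84, 5/32])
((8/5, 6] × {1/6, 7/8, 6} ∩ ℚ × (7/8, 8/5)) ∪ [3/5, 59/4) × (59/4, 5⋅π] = [3/5, 59/4) × (59/4, 5⋅π]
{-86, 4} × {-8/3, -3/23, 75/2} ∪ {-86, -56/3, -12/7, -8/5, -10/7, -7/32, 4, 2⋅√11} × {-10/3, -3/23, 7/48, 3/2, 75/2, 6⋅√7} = ({-86, 4} × {-8/3, -3/23, 75/2}) ∪ ({-86, -56/3, -12/7, -8/5, -10/7, -7/32, 4, 2⋅√11} × {-10/3, -3/23, 7/48, 3/2, 75/2, 6⋅√7})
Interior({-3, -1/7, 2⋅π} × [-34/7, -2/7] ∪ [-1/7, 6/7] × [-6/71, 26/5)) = (-1/7, 6/7) × (-6/71, 26/5)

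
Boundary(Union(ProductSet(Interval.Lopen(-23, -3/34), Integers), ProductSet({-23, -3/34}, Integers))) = ProductSet(Interval(-23, -3/34), Integers)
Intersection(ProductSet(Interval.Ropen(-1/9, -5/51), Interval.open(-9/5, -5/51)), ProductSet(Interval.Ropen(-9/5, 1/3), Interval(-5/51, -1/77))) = EmptySet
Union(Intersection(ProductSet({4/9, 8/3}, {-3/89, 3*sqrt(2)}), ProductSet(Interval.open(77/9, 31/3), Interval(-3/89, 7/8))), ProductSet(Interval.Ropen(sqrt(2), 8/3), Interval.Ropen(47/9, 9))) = ProductSet(Interval.Ropen(sqrt(2), 8/3), Interval.Ropen(47/9, 9))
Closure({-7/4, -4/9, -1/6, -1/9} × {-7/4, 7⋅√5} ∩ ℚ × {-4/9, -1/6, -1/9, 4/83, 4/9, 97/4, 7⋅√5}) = {-7/4, -4/9, -1/6, -1/9} × {7⋅√5}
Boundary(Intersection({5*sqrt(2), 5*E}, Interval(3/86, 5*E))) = {5*sqrt(2), 5*E}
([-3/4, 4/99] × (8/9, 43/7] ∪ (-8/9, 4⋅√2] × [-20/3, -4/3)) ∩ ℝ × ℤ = ([-3/4, 4/99] × {1, 2, …, 6}) ∪ ((-8/9, 4⋅√2] × {-6, -5, …, -2})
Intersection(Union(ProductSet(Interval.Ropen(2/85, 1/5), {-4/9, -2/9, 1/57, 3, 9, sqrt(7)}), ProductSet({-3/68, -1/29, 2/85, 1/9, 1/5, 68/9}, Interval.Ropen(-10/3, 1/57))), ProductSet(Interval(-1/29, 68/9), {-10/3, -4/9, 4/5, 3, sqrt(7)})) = Union(ProductSet({-1/29, 2/85, 1/9, 1/5, 68/9}, {-10/3, -4/9}), ProductSet(Interval.Ropen(2/85, 1/5), {-4/9, 3, sqrt(7)}))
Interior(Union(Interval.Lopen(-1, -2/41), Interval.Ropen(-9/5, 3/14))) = Interval.open(-9/5, 3/14)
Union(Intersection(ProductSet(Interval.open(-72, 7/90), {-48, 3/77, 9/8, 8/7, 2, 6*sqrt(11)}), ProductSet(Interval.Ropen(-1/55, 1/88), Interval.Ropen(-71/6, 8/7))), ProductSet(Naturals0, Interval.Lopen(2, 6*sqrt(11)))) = Union(ProductSet(Interval.Ropen(-1/55, 1/88), {3/77, 9/8}), ProductSet(Naturals0, Interval.Lopen(2, 6*sqrt(11))))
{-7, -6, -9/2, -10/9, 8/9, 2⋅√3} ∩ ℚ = {-7, -6, -9/2, -10/9, 8/9}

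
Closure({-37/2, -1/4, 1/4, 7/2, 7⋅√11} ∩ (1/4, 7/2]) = {7/2}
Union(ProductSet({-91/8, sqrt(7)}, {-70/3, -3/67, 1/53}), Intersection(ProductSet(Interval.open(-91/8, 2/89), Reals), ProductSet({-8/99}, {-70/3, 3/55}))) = Union(ProductSet({-8/99}, {-70/3, 3/55}), ProductSet({-91/8, sqrt(7)}, {-70/3, -3/67, 1/53}))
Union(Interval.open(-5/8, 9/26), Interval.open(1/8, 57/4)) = Interval.open(-5/8, 57/4)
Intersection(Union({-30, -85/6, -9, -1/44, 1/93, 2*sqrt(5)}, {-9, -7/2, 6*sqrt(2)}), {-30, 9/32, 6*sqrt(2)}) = {-30, 6*sqrt(2)}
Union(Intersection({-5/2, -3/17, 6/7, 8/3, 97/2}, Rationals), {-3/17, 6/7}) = {-5/2, -3/17, 6/7, 8/3, 97/2}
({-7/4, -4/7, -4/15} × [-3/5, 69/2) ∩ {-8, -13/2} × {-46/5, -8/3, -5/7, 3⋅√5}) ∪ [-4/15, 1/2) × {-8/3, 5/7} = [-4/15, 1/2) × {-8/3, 5/7}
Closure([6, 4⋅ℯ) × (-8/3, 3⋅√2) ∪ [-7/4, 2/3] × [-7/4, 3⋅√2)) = ({6, 4⋅ℯ} × [-8/3, 3⋅√2]) ∪ ([-7/4, 2/3] × [-7/4, 3⋅√2]) ∪ ([6, 4⋅ℯ] × {-8/3, 3⋅√2}) ∪ ([6, 4⋅ℯ) × (-8/3, 3⋅√2))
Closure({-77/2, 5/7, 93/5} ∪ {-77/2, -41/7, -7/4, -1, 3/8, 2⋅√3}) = {-77/2, -41/7, -7/4, -1, 3/8, 5/7, 93/5, 2⋅√3}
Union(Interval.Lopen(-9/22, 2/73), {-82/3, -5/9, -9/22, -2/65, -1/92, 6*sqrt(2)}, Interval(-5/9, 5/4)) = Union({-82/3, 6*sqrt(2)}, Interval(-5/9, 5/4))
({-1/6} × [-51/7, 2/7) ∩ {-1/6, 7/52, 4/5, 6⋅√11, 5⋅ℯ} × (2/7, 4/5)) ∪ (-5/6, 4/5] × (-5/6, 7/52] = (-5/6, 4/5] × (-5/6, 7/52]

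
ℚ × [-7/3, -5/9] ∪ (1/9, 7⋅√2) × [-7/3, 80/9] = (ℚ × [-7/3, -5/9]) ∪ ((1/9, 7⋅√2) × [-7/3, 80/9])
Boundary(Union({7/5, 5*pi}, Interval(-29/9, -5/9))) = {-29/9, -5/9, 7/5, 5*pi}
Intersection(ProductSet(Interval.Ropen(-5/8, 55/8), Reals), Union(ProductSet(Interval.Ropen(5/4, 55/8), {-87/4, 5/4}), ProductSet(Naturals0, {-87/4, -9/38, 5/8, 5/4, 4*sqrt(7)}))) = Union(ProductSet(Interval.Ropen(5/4, 55/8), {-87/4, 5/4}), ProductSet(Range(0, 7, 1), {-87/4, -9/38, 5/8, 5/4, 4*sqrt(7)}))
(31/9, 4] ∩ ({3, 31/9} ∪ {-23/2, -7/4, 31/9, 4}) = {4}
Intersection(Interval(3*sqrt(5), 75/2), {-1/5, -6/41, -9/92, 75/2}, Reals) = {75/2}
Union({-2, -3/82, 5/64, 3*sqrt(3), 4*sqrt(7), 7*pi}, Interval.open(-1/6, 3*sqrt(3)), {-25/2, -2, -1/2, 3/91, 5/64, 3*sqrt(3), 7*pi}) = Union({-25/2, -2, -1/2, 4*sqrt(7), 7*pi}, Interval.Lopen(-1/6, 3*sqrt(3)))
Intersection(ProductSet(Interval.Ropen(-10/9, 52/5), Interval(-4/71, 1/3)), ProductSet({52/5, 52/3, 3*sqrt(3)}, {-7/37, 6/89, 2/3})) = ProductSet({3*sqrt(3)}, {6/89})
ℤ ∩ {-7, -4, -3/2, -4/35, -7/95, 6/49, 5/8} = {-7, -4}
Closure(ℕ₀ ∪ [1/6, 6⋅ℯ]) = ℕ₀ ∪ [1/6, 6⋅ℯ] ∪ (ℕ₀ \ (1/6, 6⋅ℯ))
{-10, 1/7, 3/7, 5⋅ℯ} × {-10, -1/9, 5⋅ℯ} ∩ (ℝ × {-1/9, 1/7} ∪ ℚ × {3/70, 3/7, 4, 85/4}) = {-10, 1/7, 3/7, 5⋅ℯ} × {-1/9}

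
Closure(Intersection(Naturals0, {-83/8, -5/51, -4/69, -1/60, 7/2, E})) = EmptySet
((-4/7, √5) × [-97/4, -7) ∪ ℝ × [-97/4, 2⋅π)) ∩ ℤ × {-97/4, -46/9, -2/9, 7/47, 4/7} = ℤ × {-97/4, -46/9, -2/9, 7/47, 4/7}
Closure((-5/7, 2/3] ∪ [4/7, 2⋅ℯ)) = [-5/7, 2⋅ℯ]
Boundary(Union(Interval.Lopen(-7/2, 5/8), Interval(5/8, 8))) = {-7/2, 8}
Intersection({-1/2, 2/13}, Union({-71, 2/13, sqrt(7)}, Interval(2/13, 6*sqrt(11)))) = {2/13}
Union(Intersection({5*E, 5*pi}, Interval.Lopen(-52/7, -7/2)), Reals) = Reals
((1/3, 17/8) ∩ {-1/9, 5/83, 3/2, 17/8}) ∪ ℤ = ℤ ∪ {3/2}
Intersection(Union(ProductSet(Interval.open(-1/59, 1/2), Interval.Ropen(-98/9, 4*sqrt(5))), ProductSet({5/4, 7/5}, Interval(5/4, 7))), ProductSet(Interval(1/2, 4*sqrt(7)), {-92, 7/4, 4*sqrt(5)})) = ProductSet({5/4, 7/5}, {7/4})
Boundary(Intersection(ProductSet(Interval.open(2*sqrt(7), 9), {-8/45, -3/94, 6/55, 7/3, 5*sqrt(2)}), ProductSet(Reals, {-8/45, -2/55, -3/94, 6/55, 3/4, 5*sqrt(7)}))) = ProductSet(Interval(2*sqrt(7), 9), {-8/45, -3/94, 6/55})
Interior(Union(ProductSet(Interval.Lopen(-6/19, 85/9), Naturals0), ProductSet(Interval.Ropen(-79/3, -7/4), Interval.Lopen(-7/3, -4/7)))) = ProductSet(Interval.open(-79/3, -7/4), Union(Complement(Interval.open(-7/3, -4/7), Naturals0), Interval.open(-7/3, -4/7)))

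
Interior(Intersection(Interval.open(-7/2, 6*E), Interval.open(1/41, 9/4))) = Interval.open(1/41, 9/4)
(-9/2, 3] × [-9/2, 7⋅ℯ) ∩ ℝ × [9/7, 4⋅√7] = (-9/2, 3] × [9/7, 4⋅√7]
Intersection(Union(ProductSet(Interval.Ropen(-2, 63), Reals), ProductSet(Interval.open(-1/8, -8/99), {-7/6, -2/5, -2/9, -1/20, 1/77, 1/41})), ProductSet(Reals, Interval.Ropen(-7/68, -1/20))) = ProductSet(Interval.Ropen(-2, 63), Interval.Ropen(-7/68, -1/20))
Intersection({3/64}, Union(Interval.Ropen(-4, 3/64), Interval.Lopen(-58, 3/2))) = {3/64}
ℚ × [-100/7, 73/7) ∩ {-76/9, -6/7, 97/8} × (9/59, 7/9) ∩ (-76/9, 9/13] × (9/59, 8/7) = {-6/7} × (9/59, 7/9)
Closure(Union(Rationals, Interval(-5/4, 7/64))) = Union(Interval(-oo, oo), Rationals)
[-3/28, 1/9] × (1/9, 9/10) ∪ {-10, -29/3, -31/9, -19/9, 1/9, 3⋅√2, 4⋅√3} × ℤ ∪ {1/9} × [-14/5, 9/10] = ({1/9} × [-14/5, 9/10]) ∪ ([-3/28, 1/9] × (1/9, 9/10)) ∪ ({-10, -29/3, -31/9, -19/9, 1/9, 3⋅√2, 4⋅√3} × ℤ)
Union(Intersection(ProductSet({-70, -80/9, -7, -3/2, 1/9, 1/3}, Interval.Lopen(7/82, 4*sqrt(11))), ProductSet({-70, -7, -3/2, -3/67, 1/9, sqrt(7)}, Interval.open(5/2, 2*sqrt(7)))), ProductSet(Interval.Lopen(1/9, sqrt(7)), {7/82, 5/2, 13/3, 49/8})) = Union(ProductSet({-70, -7, -3/2, 1/9}, Interval.open(5/2, 2*sqrt(7))), ProductSet(Interval.Lopen(1/9, sqrt(7)), {7/82, 5/2, 13/3, 49/8}))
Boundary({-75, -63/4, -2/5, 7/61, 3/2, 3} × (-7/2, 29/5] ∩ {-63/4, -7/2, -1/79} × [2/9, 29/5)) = {-63/4} × [2/9, 29/5]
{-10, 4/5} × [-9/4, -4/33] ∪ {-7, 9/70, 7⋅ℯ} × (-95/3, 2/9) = ({-10, 4/5} × [-9/4, -4/33]) ∪ ({-7, 9/70, 7⋅ℯ} × (-95/3, 2/9))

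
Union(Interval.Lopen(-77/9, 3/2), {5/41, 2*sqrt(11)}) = Union({2*sqrt(11)}, Interval.Lopen(-77/9, 3/2))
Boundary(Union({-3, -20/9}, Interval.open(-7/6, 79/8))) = {-3, -20/9, -7/6, 79/8}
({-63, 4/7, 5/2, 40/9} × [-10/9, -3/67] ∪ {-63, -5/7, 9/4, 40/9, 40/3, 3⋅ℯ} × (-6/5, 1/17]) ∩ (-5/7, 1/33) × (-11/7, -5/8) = ∅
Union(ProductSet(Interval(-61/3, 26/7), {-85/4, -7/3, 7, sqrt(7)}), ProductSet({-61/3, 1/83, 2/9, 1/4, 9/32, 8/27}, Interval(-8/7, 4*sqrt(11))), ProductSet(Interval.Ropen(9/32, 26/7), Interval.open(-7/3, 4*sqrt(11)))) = Union(ProductSet({-61/3, 1/83, 2/9, 1/4, 9/32, 8/27}, Interval(-8/7, 4*sqrt(11))), ProductSet(Interval(-61/3, 26/7), {-85/4, -7/3, 7, sqrt(7)}), ProductSet(Interval.Ropen(9/32, 26/7), Interval.open(-7/3, 4*sqrt(11))))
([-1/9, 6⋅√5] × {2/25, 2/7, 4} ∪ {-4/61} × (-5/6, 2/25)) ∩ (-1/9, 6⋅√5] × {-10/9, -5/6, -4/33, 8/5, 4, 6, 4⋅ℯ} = ({-4/61} × {-4/33}) ∪ ((-1/9, 6⋅√5] × {4})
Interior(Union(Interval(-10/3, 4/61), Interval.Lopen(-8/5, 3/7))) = Interval.open(-10/3, 3/7)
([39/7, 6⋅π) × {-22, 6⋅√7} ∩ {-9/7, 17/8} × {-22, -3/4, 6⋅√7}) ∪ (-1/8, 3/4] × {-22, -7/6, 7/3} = (-1/8, 3/4] × {-22, -7/6, 7/3}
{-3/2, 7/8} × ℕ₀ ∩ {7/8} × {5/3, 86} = {7/8} × {86}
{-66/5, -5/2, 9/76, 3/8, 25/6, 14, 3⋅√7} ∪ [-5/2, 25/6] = {-66/5, 14, 3⋅√7} ∪ [-5/2, 25/6]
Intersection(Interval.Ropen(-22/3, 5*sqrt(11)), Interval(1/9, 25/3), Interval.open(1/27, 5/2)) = Interval.Ropen(1/9, 5/2)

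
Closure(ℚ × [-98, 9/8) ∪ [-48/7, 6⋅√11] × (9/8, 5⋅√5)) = (ℝ × [-98, 9/8]) ∪ ([-48/7, 6⋅√11] × [9/8, 5⋅√5])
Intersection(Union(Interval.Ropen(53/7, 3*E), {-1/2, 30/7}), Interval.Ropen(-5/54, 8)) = Union({30/7}, Interval.Ropen(53/7, 8))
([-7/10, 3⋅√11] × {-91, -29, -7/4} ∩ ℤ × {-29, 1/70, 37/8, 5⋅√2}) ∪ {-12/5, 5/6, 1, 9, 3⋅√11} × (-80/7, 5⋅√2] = ({0, 1, …, 9} × {-29}) ∪ ({-12/5, 5/6, 1, 9, 3⋅√11} × (-80/7, 5⋅√2])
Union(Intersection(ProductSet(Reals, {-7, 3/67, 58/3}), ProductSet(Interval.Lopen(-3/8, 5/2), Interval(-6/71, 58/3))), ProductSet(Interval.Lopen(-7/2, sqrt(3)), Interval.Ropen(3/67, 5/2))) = Union(ProductSet(Interval.Lopen(-7/2, sqrt(3)), Interval.Ropen(3/67, 5/2)), ProductSet(Interval.Lopen(-3/8, 5/2), {3/67, 58/3}))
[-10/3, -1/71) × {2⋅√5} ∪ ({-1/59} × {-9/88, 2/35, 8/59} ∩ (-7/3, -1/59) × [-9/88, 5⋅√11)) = [-10/3, -1/71) × {2⋅√5}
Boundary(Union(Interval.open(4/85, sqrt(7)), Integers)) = Union(Complement(Integers, Interval.open(4/85, sqrt(7))), {4/85, sqrt(7)})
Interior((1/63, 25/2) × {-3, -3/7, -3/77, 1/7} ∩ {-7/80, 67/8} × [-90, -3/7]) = ∅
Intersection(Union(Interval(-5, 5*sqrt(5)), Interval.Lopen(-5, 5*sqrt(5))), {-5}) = {-5}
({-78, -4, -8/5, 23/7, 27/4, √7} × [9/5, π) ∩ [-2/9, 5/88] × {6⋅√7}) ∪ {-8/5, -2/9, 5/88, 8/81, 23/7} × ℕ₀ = {-8/5, -2/9, 5/88, 8/81, 23/7} × ℕ₀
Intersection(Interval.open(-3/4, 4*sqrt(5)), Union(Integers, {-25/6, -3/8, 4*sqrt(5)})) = Union({-3/8}, Range(0, 9, 1))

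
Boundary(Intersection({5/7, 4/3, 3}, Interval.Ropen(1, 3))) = {4/3}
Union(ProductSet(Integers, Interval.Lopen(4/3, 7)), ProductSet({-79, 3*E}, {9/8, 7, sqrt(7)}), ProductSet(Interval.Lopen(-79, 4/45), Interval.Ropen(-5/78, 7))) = Union(ProductSet({-79, 3*E}, {9/8, 7, sqrt(7)}), ProductSet(Integers, Interval.Lopen(4/3, 7)), ProductSet(Interval.Lopen(-79, 4/45), Interval.Ropen(-5/78, 7)))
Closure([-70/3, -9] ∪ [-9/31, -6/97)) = [-70/3, -9] ∪ [-9/31, -6/97]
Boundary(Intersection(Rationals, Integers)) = Integers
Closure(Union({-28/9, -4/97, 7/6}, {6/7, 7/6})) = {-28/9, -4/97, 6/7, 7/6}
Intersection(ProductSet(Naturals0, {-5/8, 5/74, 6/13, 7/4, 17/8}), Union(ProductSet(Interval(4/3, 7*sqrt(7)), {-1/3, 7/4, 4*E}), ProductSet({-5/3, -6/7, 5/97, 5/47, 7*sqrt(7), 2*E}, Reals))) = ProductSet(Range(2, 19, 1), {7/4})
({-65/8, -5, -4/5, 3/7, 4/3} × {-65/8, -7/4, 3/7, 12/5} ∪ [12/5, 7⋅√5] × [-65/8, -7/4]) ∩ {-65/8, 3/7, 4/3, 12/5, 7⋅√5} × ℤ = {12/5, 7⋅√5} × {-8, -7, …, -2}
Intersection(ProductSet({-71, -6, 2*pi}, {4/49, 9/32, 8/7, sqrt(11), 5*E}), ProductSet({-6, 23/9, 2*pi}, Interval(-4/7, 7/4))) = ProductSet({-6, 2*pi}, {4/49, 9/32, 8/7})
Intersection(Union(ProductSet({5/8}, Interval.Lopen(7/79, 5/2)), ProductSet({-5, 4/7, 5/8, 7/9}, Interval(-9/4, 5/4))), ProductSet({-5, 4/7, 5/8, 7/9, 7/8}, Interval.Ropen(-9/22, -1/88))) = ProductSet({-5, 4/7, 5/8, 7/9}, Interval.Ropen(-9/22, -1/88))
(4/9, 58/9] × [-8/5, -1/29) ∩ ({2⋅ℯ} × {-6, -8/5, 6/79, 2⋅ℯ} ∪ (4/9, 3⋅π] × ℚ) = (4/9, 58/9] × (ℚ ∩ [-8/5, -1/29))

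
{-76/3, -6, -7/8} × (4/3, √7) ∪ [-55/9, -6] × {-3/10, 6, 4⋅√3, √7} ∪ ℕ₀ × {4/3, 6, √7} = (ℕ₀ × {4/3, 6, √7}) ∪ ({-76/3, -6, -7/8} × (4/3, √7)) ∪ ([-55/9, -6] × {-3/10, 6, 4⋅√3, √7})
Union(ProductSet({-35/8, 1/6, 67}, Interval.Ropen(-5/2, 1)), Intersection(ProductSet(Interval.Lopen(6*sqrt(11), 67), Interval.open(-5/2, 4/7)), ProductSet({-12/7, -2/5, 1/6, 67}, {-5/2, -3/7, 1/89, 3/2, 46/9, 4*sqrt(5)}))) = ProductSet({-35/8, 1/6, 67}, Interval.Ropen(-5/2, 1))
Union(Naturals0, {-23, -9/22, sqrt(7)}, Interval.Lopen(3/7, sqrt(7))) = Union({-23, -9/22}, Interval.Lopen(3/7, sqrt(7)), Naturals0)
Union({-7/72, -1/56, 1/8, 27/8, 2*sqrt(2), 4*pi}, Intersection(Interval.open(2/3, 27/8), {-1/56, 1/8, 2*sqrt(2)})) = {-7/72, -1/56, 1/8, 27/8, 2*sqrt(2), 4*pi}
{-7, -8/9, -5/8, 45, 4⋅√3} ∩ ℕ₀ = {45}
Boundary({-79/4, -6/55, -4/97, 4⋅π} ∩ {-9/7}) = ∅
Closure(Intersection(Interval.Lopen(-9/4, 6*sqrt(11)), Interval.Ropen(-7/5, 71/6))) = Interval(-7/5, 71/6)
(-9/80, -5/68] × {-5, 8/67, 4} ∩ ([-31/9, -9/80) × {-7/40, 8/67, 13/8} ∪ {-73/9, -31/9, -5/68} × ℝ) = {-5/68} × {-5, 8/67, 4}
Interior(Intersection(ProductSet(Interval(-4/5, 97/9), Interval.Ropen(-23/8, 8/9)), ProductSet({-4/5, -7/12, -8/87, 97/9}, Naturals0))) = EmptySet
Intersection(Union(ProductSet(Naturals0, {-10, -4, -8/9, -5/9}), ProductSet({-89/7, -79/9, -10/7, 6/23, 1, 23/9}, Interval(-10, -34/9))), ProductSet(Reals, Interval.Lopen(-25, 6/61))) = Union(ProductSet({-89/7, -79/9, -10/7, 6/23, 1, 23/9}, Interval(-10, -34/9)), ProductSet(Naturals0, {-10, -4, -8/9, -5/9}))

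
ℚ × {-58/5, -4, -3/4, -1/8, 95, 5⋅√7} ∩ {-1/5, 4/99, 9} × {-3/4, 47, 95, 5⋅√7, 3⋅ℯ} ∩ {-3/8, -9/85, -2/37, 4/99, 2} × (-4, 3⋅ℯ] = {4/99} × {-3/4}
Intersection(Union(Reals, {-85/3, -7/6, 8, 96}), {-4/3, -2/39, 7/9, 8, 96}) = {-4/3, -2/39, 7/9, 8, 96}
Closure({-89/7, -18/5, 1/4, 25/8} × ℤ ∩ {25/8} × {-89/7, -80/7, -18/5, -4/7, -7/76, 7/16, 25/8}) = ∅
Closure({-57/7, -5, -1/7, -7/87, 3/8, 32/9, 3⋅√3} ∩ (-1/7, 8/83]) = {-7/87}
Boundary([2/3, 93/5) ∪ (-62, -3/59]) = {-62, -3/59, 2/3, 93/5}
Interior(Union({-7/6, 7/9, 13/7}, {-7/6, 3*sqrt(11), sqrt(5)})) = EmptySet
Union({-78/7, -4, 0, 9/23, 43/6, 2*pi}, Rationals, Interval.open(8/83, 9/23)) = Union({2*pi}, Interval(8/83, 9/23), Rationals)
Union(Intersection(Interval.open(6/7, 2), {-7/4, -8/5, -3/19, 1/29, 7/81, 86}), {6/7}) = {6/7}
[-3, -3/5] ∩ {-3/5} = {-3/5}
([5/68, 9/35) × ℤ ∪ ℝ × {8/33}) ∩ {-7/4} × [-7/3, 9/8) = {-7/4} × {8/33}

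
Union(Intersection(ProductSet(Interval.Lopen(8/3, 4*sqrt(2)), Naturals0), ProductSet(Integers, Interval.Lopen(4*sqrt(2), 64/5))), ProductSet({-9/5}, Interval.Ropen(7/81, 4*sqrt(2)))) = Union(ProductSet({-9/5}, Interval.Ropen(7/81, 4*sqrt(2))), ProductSet(Range(3, 6, 1), Range(6, 13, 1)))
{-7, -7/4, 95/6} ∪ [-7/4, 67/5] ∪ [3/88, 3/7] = {-7, 95/6} ∪ [-7/4, 67/5]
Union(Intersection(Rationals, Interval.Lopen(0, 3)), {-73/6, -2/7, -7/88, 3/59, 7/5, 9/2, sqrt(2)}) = Union({-73/6, -2/7, -7/88, 9/2, sqrt(2)}, Intersection(Interval.Lopen(0, 3), Rationals))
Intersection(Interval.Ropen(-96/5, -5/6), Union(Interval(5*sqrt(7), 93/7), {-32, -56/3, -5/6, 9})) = {-56/3}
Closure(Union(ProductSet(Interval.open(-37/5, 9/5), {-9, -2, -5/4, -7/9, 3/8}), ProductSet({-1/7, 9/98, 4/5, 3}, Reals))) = Union(ProductSet({-1/7, 9/98, 4/5, 3}, Reals), ProductSet(Interval(-37/5, 9/5), {-9, -2, -5/4, -7/9, 3/8}))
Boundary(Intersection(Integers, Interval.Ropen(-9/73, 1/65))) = Range(0, 1, 1)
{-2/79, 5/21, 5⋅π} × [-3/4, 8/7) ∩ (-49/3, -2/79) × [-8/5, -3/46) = ∅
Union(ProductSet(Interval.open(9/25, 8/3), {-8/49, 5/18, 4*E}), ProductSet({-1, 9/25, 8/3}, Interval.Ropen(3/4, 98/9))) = Union(ProductSet({-1, 9/25, 8/3}, Interval.Ropen(3/4, 98/9)), ProductSet(Interval.open(9/25, 8/3), {-8/49, 5/18, 4*E}))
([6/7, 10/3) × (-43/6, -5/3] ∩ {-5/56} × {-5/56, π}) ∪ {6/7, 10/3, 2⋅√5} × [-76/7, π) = {6/7, 10/3, 2⋅√5} × [-76/7, π)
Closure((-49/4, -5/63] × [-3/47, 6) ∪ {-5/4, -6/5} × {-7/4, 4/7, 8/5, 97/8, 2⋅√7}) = ({-49/4, -5/63} × [-3/47, 6]) ∪ ([-49/4, -5/63] × {-3/47, 6}) ∪ ((-49/4, -5/63] × [-3/47, 6)) ∪ ({-5/4, -6/5} × {-7/4, 4/7, 8/5, 97/8, 2⋅√7})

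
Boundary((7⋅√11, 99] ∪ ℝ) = ∅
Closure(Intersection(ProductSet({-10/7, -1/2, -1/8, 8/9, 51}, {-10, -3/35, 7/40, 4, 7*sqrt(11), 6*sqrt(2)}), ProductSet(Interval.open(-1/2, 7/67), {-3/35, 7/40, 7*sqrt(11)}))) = ProductSet({-1/8}, {-3/35, 7/40, 7*sqrt(11)})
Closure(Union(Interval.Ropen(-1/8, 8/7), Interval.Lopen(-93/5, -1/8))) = Interval(-93/5, 8/7)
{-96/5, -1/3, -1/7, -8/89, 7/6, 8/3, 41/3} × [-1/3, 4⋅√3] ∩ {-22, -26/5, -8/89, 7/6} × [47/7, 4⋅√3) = {-8/89, 7/6} × [47/7, 4⋅√3)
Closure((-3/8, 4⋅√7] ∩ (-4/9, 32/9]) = [-3/8, 32/9]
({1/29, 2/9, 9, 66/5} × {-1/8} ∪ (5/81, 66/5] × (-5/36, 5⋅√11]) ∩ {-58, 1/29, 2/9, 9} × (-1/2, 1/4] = ({1/29, 2/9, 9} × {-1/8}) ∪ ({2/9, 9} × (-5/36, 1/4])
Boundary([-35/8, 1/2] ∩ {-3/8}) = {-3/8}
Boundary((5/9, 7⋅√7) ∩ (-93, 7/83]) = ∅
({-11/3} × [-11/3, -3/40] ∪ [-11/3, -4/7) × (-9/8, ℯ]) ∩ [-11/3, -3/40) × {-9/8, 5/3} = ({-11/3} × {-9/8}) ∪ ([-11/3, -4/7) × {5/3})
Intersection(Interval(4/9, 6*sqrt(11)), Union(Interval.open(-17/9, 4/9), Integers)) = Range(1, 20, 1)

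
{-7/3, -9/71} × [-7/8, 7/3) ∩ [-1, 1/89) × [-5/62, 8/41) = {-9/71} × [-5/62, 8/41)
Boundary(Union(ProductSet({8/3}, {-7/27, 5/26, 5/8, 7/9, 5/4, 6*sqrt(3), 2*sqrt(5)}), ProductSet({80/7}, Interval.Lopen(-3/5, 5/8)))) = Union(ProductSet({8/3}, {-7/27, 5/26, 5/8, 7/9, 5/4, 6*sqrt(3), 2*sqrt(5)}), ProductSet({80/7}, Interval(-3/5, 5/8)))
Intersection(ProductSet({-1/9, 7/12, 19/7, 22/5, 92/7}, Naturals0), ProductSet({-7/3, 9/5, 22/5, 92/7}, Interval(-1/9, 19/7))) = ProductSet({22/5, 92/7}, Range(0, 3, 1))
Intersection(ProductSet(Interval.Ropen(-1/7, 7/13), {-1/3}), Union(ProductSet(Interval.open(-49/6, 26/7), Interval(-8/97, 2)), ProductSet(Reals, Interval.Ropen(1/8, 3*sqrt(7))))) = EmptySet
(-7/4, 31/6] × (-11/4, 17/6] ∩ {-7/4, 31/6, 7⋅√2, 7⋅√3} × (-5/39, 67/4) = {31/6} × (-5/39, 17/6]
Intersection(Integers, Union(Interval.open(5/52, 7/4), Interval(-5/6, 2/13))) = Range(0, 2, 1)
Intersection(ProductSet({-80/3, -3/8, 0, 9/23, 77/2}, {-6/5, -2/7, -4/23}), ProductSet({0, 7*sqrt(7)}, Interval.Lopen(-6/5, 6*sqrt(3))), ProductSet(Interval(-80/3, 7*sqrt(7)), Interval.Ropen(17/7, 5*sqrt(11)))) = EmptySet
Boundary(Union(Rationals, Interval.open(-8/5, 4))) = Union(Interval(-oo, -8/5), Interval(4, oo))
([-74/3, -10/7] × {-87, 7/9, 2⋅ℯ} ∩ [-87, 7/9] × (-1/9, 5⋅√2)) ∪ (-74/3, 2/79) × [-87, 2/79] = ([-74/3, -10/7] × {7/9, 2⋅ℯ}) ∪ ((-74/3, 2/79) × [-87, 2/79])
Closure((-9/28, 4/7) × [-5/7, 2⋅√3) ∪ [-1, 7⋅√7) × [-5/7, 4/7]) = ([-9/28, 4/7] × {-5/7, 2⋅√3}) ∪ ([-1, 7⋅√7] × [-5/7, 4/7]) ∪ ((-9/28, 4/7) × [-5/7, 2⋅√3)) ∪ ({-9/28, 4/7} × ({-5/7} ∪ [4/7, 2⋅√3]))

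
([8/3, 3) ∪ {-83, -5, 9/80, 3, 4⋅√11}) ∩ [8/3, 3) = [8/3, 3)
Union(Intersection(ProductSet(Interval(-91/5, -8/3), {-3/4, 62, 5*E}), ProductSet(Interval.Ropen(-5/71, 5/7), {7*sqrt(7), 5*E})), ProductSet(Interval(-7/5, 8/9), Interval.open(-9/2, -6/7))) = ProductSet(Interval(-7/5, 8/9), Interval.open(-9/2, -6/7))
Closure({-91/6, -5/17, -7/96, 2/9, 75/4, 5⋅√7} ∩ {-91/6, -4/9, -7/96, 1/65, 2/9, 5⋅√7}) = {-91/6, -7/96, 2/9, 5⋅√7}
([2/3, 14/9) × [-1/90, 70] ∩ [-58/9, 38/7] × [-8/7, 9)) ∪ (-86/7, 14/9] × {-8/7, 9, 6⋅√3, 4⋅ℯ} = ([2/3, 14/9) × [-1/90, 9)) ∪ ((-86/7, 14/9] × {-8/7, 9, 6⋅√3, 4⋅ℯ})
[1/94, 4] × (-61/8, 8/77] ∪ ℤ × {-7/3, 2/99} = (ℤ × {-7/3, 2/99}) ∪ ([1/94, 4] × (-61/8, 8/77])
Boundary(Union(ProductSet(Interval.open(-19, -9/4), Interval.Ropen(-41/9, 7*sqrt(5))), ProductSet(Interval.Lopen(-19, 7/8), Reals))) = ProductSet({-19, 7/8}, Reals)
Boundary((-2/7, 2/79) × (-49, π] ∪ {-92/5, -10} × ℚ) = ({-92/5, -10} × ℝ) ∪ ({-2/7, 2/79} × [-49, π]) ∪ ([-2/7, 2/79] × {-49, π})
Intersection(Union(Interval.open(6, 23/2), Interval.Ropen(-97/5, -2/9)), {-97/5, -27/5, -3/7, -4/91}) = {-97/5, -27/5, -3/7}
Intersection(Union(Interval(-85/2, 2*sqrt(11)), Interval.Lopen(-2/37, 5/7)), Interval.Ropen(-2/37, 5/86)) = Interval.Ropen(-2/37, 5/86)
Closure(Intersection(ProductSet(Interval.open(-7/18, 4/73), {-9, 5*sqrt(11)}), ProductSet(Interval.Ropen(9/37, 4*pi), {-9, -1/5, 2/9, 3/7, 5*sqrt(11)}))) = EmptySet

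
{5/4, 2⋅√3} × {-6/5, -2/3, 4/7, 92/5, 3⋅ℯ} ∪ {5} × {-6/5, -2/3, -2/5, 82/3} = ({5} × {-6/5, -2/3, -2/5, 82/3}) ∪ ({5/4, 2⋅√3} × {-6/5, -2/3, 4/7, 92/5, 3⋅ℯ})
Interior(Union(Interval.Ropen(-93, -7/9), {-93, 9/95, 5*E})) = Interval.open(-93, -7/9)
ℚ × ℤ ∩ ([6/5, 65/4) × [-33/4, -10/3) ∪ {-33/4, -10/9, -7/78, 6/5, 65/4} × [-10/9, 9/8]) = ({-33/4, -10/9, -7/78, 6/5, 65/4} × {-1, 0, 1}) ∪ ((ℚ ∩ [6/5, 65/4)) × {-8, -7, …, -4})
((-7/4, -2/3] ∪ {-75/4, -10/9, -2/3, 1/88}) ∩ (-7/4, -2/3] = (-7/4, -2/3]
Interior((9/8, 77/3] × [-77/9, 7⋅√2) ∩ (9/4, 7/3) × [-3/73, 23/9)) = (9/4, 7/3) × (-3/73, 23/9)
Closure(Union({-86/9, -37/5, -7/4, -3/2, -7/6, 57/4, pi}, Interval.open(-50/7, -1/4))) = Union({-86/9, -37/5, 57/4, pi}, Interval(-50/7, -1/4))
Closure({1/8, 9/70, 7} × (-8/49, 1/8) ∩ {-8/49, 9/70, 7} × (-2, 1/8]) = {9/70, 7} × [-8/49, 1/8]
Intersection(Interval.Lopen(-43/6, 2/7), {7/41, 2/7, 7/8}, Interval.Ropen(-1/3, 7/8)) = {7/41, 2/7}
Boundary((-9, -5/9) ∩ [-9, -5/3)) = {-9, -5/3}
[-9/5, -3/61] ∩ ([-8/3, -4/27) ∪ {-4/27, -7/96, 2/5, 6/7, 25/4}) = [-9/5, -4/27] ∪ {-7/96}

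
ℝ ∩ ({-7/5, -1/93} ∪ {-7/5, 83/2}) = {-7/5, -1/93, 83/2}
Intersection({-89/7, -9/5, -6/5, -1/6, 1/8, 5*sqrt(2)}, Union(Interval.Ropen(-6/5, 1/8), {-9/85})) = {-6/5, -1/6}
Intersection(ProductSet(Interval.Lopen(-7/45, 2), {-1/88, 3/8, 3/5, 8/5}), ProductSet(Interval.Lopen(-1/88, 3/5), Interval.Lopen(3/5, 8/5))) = ProductSet(Interval.Lopen(-1/88, 3/5), {8/5})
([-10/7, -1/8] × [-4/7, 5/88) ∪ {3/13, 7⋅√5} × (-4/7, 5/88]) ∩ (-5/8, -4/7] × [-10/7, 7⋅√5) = (-5/8, -4/7] × [-4/7, 5/88)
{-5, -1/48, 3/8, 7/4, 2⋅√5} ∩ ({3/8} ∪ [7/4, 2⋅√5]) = {3/8, 7/4, 2⋅√5}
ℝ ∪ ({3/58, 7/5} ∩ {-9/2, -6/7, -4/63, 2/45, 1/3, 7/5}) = ℝ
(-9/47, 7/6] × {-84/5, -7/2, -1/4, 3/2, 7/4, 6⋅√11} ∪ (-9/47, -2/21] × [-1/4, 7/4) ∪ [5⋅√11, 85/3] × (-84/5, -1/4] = ((-9/47, -2/21] × [-1/4, 7/4)) ∪ ([5⋅√11, 85/3] × (-84/5, -1/4]) ∪ ((-9/47, 7/6] × {-84/5, -7/2, -1/4, 3/2, 7/4, 6⋅√11})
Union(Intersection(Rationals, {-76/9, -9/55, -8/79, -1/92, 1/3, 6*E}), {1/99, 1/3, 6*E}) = {-76/9, -9/55, -8/79, -1/92, 1/99, 1/3, 6*E}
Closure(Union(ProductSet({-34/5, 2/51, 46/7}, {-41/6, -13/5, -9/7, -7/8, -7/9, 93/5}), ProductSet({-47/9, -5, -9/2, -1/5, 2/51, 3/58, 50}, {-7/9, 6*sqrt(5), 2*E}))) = Union(ProductSet({-34/5, 2/51, 46/7}, {-41/6, -13/5, -9/7, -7/8, -7/9, 93/5}), ProductSet({-47/9, -5, -9/2, -1/5, 2/51, 3/58, 50}, {-7/9, 6*sqrt(5), 2*E}))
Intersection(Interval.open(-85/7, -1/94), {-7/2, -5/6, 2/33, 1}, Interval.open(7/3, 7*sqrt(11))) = EmptySet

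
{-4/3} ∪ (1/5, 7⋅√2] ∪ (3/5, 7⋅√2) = {-4/3} ∪ (1/5, 7⋅√2]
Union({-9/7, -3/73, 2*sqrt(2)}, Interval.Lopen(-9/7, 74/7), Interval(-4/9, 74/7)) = Interval(-9/7, 74/7)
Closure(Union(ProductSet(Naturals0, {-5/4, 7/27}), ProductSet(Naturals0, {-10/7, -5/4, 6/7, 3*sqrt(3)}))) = ProductSet(Naturals0, {-10/7, -5/4, 7/27, 6/7, 3*sqrt(3)})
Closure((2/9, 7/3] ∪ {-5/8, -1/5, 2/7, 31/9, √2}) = {-5/8, -1/5, 31/9} ∪ [2/9, 7/3]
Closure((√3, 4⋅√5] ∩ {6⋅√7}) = ∅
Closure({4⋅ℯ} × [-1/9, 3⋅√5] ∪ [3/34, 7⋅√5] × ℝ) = [3/34, 7⋅√5] × ℝ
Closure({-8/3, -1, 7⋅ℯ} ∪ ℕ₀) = {-8/3, -1, 7⋅ℯ} ∪ ℕ₀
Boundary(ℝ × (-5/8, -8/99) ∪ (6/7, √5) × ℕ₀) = (ℝ × {-5/8, -8/99}) ∪ ([6/7, √5] × (ℕ₀ \ (-5/8, -8/99)))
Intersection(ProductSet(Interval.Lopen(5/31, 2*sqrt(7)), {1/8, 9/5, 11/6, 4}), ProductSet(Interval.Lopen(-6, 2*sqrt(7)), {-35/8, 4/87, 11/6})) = ProductSet(Interval.Lopen(5/31, 2*sqrt(7)), {11/6})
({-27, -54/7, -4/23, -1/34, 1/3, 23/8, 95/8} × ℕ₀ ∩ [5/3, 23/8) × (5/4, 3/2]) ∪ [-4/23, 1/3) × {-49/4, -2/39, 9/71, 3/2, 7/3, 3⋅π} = [-4/23, 1/3) × {-49/4, -2/39, 9/71, 3/2, 7/3, 3⋅π}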